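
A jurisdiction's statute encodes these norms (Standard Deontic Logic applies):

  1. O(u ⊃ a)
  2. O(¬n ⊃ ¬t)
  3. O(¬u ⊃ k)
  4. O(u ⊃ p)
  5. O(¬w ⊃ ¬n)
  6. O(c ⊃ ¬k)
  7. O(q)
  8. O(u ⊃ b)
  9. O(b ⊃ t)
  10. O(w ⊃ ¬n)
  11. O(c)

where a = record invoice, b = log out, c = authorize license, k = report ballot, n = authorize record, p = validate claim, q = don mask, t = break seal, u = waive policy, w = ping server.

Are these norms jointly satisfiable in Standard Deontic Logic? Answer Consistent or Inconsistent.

Inconsistent

Premises 5 and 10 cover both cases: O(¬w ⊃ ¬n) and O(w ⊃ ¬n). Since ¬w ∨ w is a tautology, O(¬n) follows.
From O(¬n) and premise 2, O(¬n ⊃ ¬t), we obtain O(¬t).
Premise 9 is O(b ⊃ t); contrapositively O(¬t ⊃ ¬b). Since O(¬t) holds, K gives O(¬b).
Premise 8 is O(u ⊃ b); contrapositively O(¬b ⊃ ¬u). Since O(¬b) holds, K gives O(¬u).
Premise 3 is O(¬u ⊃ k); since O(¬u), deontic closure gives O(k).
Premise 6, O(c ⊃ ¬k), contraposes to O(k ⊃ ¬c); with O(k) we get O(¬c).
However, premise 11 gives O(c).
We now have both O(¬c) and O(c) — c is simultaneously obligatory and forbidden, violating the D-axiom.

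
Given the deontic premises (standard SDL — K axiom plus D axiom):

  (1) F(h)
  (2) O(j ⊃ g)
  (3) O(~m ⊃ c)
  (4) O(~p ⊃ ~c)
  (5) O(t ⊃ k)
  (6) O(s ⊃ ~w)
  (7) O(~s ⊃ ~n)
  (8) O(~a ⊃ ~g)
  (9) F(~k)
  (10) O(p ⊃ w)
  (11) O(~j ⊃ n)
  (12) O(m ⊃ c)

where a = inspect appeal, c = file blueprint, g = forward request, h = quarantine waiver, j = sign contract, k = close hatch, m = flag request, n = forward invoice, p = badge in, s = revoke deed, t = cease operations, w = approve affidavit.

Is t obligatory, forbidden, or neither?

Neither

Premise 5 is O(t ⊃ k); even if O(k) held, inferring O(t) would be affirming the consequent — invalid.
No premise or chain of K-axiom applications forces O(t), and none forces O(~t). So t is neither obligatory nor forbidden under these norms.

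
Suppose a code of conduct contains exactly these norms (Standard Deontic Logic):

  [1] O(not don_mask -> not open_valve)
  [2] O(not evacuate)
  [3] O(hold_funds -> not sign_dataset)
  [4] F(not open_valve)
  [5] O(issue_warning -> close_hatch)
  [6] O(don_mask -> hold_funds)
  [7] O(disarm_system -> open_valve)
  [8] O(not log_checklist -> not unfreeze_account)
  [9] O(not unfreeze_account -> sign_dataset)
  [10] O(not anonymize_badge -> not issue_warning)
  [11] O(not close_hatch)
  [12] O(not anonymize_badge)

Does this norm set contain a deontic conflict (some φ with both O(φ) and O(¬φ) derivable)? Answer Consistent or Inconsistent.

Consistent

Premise 5 is O(issue_warning -> close_hatch), but O(issue_warning) is not derivable from the premises, so it does not yield O(close_hatch).
So O(close_hatch) is not derivable, and the apparent clash with O(not close_hatch) does not arise.
A world satisfying every obligation exists (e.g. anonymize_badge=false, close_hatch=false, disarm_system=false, don_mask=true, evacuate=false, hold_funds=true, issue_warning=false, log_checklist=true, open_valve=true, sign_dataset=false, unfreeze_account=true); no atom is both obligatory and forbidden, so the set is consistent.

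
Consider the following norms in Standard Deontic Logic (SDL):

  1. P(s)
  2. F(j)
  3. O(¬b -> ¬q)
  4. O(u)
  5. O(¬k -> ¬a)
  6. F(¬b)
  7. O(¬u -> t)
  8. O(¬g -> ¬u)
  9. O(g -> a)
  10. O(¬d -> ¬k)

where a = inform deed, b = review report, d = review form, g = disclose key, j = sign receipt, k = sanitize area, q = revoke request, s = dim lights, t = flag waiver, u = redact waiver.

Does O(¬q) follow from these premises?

Premise 3 is O(¬b -> ¬q), but O(¬b) is not derivable from the premises, so it does not yield O(¬q).
No other premise forces O(¬q). An ideal world satisfying every premise can still have ¬q false, so O(¬q) is not derivable.

No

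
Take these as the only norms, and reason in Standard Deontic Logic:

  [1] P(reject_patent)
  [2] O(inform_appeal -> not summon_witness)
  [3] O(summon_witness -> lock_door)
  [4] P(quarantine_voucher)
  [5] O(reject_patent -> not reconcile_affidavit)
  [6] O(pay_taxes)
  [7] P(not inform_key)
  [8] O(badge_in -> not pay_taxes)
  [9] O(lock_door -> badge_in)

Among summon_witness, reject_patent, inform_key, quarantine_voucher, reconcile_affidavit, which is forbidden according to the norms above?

Premise 6 states O(pay_taxes) outright.
Premise 8, O(badge_in -> not pay_taxes), contraposes to O(pay_taxes -> not badge_in); with O(pay_taxes) we get O(not badge_in).
Premise 9, O(lock_door -> badge_in), contraposes to O(not badge_in -> not lock_door); with O(not badge_in) we get O(not lock_door).
The contrapositive of premise 3 (O(summon_witness -> lock_door)) is O(not lock_door -> not summon_witness), and O(not lock_door) is already established, so O(not summon_witness).
So O(not summon_witness) holds, i.e. summon_witness is forbidden. None of the other listed options is forbidden under the premises.

summon_witness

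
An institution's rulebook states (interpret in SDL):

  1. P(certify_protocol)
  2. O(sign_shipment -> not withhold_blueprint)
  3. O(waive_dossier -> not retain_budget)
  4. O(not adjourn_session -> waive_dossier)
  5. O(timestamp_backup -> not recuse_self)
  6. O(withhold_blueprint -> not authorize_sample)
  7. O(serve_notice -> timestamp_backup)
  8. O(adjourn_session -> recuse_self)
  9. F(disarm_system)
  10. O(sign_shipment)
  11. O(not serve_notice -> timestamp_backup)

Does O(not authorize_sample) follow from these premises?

No

Premise 6 is O(withhold_blueprint -> not authorize_sample), but O(withhold_blueprint) is not derivable from the premises, so it does not yield O(not authorize_sample).
No other premise forces O(not authorize_sample). An ideal world satisfying every premise can still have not authorize_sample false, so O(not authorize_sample) is not derivable.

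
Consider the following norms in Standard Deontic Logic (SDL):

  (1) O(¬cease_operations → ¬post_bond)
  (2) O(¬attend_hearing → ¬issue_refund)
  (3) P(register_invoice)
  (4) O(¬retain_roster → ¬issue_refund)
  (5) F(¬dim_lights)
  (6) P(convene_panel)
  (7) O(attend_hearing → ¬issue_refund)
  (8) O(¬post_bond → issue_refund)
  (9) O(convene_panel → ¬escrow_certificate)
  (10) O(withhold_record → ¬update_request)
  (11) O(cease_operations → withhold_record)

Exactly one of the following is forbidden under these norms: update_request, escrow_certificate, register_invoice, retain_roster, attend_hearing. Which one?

Premises 7 and 2 are O(attend_hearing → ¬issue_refund) and O(¬attend_hearing → ¬issue_refund); every ideal world satisfies attend_hearing or ¬attend_hearing, so in either case ¬issue_refund holds — hence O(¬issue_refund).
Premise 8 is O(¬post_bond → issue_refund); contrapositively O(¬issue_refund → post_bond). Since O(¬issue_refund) holds, K gives O(post_bond).
The contrapositive of premise 1 (O(¬cease_operations → ¬post_bond)) is O(post_bond → cease_operations), and O(post_bond) is already established, so O(cease_operations).
With premise 11, O(cease_operations → withhold_record), the K-axiom yields O(withhold_record).
Applying K to premise 10 (O(withhold_record → ¬update_request)) and O(withhold_record) yields O(¬update_request).
So O(¬update_request) holds, i.e. update_request is forbidden. None of the other listed options is forbidden under the premises.

update_request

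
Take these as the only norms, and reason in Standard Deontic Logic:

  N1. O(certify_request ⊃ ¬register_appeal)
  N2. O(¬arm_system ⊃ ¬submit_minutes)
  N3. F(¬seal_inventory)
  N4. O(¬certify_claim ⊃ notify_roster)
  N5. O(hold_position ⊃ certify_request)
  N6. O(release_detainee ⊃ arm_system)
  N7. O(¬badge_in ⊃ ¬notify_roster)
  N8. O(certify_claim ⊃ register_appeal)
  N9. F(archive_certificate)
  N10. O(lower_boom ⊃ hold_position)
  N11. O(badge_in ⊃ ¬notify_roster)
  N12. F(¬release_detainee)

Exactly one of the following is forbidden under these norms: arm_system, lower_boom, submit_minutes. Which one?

Premises 7 and 11 are O(¬badge_in ⊃ ¬notify_roster) and O(badge_in ⊃ ¬notify_roster); every ideal world satisfies ¬badge_in or badge_in, so in either case ¬notify_roster holds — hence O(¬notify_roster).
The contrapositive of premise 4 (O(¬certify_claim ⊃ notify_roster)) is O(¬notify_roster ⊃ certify_claim), and O(¬notify_roster) is already established, so O(certify_claim).
Premise 8 is O(certify_claim ⊃ register_appeal); since O(certify_claim), deontic closure gives O(register_appeal).
Premise 1 is O(certify_request ⊃ ¬register_appeal); contrapositively O(register_appeal ⊃ ¬certify_request). Since O(register_appeal) holds, K gives O(¬certify_request).
Premise 5 is O(hold_position ⊃ certify_request); contrapositively O(¬certify_request ⊃ ¬hold_position). Since O(¬certify_request) holds, K gives O(¬hold_position).
Premise 10, O(lower_boom ⊃ hold_position), contraposes to O(¬hold_position ⊃ ¬lower_boom); with O(¬hold_position) we get O(¬lower_boom).
So O(¬lower_boom) holds, i.e. lower_boom is forbidden. None of the other listed options is forbidden under the premises.

lower_boom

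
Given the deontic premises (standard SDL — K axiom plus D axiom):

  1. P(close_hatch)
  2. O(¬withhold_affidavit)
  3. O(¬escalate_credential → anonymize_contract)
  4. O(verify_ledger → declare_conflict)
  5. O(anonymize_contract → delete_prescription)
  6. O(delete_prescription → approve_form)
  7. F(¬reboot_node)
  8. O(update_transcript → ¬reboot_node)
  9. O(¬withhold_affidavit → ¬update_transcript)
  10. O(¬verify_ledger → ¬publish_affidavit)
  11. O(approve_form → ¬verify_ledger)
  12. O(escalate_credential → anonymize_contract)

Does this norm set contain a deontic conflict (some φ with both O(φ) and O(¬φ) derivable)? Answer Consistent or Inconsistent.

Premise 8 is O(update_transcript → ¬reboot_node), but O(update_transcript) is not derivable from the premises, so it does not yield O(¬reboot_node).
So O(¬reboot_node) is not derivable, and the apparent clash with O(reboot_node) does not arise.
A world satisfying every obligation exists (e.g. anonymize_contract=true, approve_form=true, close_hatch=false, declare_conflict=false, delete_prescription=true, escalate_credential=false, publish_affidavit=false, reboot_node=true, update_transcript=false, verify_ledger=false, withhold_affidavit=false); no atom is both obligatory and forbidden, so the set is consistent.

Consistent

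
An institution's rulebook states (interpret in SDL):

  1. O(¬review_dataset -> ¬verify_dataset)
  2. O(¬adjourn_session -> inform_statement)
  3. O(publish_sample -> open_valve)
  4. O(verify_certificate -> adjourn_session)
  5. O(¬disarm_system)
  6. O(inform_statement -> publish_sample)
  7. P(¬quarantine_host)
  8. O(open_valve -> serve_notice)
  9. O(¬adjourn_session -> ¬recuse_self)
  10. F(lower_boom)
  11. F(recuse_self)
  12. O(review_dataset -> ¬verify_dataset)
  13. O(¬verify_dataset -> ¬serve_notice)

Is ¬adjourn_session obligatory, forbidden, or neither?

Forbidden

By case analysis on ¬review_dataset: premise 1 gives O(¬review_dataset -> ¬verify_dataset) and premise 12 gives O(review_dataset -> ¬verify_dataset), so O(¬verify_dataset) either way.
Applying K to premise 13 (O(¬verify_dataset -> ¬serve_notice)) and O(¬verify_dataset) yields O(¬serve_notice).
Premise 8, O(open_valve -> serve_notice), contraposes to O(¬serve_notice -> ¬open_valve); with O(¬serve_notice) we get O(¬open_valve).
Premise 3 is O(publish_sample -> open_valve); contrapositively O(¬open_valve -> ¬publish_sample). Since O(¬open_valve) holds, K gives O(¬publish_sample).
The contrapositive of premise 6 (O(inform_statement -> publish_sample)) is O(¬publish_sample -> ¬inform_statement), and O(¬publish_sample) is already established, so O(¬inform_statement).
Premise 2, O(¬adjourn_session -> inform_statement), contraposes to O(¬inform_statement -> adjourn_session); with O(¬inform_statement) we get O(adjourn_session).
Premises 4, 5, 7, 9, 10, 11 do not contribute to this derivation.
Thus O(adjourn_session), which is F(¬adjourn_session): ¬adjourn_session is forbidden.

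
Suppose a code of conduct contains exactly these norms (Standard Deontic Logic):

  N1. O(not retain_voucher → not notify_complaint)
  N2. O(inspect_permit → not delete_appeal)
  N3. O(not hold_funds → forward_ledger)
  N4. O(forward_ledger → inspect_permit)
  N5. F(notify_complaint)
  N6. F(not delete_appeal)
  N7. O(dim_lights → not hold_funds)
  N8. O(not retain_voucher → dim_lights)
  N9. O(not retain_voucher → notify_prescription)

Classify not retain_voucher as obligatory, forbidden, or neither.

Premise 6, F(not delete_appeal), is equivalent to O(delete_appeal).
Premise 2, O(inspect_permit → not delete_appeal), contraposes to O(delete_appeal → not inspect_permit); with O(delete_appeal) we get O(not inspect_permit).
Premise 4 is O(forward_ledger → inspect_permit); contrapositively O(not inspect_permit → not forward_ledger). Since O(not inspect_permit) holds, K gives O(not forward_ledger).
Premise 3 is O(not hold_funds → forward_ledger); contrapositively O(not forward_ledger → hold_funds). Since O(not forward_ledger) holds, K gives O(hold_funds).
The contrapositive of premise 7 (O(dim_lights → not hold_funds)) is O(hold_funds → not dim_lights), and O(hold_funds) is already established, so O(not dim_lights).
Premise 8, O(not retain_voucher → dim_lights), contraposes to O(not dim_lights → retain_voucher); with O(not dim_lights) we get O(retain_voucher).
Premises 1, 5, 9 do not contribute to this derivation.
Thus O(retain_voucher), which is F(not retain_voucher): not retain_voucher is forbidden.

Forbidden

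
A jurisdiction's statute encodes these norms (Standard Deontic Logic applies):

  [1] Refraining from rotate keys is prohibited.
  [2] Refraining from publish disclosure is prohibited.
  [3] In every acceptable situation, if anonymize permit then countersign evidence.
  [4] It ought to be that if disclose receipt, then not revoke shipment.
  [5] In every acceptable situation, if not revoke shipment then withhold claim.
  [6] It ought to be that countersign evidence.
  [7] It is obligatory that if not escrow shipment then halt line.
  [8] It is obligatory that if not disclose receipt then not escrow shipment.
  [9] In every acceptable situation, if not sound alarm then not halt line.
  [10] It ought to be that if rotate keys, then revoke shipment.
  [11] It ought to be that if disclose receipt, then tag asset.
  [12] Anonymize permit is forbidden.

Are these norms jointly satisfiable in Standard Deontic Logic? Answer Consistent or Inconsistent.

Premise 3 is O(anonymize_permit → countersign_evidence); even if O(countersign_evidence) held, inferring O(anonymize_permit) would be affirming the consequent — invalid.
So O(anonymize_permit) is not derivable, and the apparent clash with O(¬anonymize_permit) does not arise.
A world satisfying every obligation exists (e.g. anonymize_permit=false, countersign_evidence=true, disclose_receipt=false, escrow_shipment=false, halt_line=true, publish_disclosure=true, revoke_shipment=true, rotate_keys=true, sound_alarm=true, tag_asset=false, withhold_claim=false); no atom is both obligatory and forbidden, so the set is consistent.

Consistent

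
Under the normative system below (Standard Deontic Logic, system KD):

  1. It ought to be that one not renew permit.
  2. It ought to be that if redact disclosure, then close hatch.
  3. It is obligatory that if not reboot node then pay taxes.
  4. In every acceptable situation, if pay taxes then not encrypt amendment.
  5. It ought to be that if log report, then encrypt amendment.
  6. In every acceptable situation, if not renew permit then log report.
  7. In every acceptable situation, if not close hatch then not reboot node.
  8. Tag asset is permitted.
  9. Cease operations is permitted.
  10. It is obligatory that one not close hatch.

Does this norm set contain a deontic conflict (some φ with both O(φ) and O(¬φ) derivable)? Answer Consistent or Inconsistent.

Inconsistent

Premise 1 gives O(¬renew_permit).
With premise 6, O(¬renew_permit → log_report), the K-axiom yields O(log_report).
From O(log_report) and premise 5, O(log_report → encrypt_amendment), we obtain O(encrypt_amendment).
Premise 4, O(pay_taxes → ¬encrypt_amendment), contraposes to O(encrypt_amendment → ¬pay_taxes); with O(encrypt_amendment) we get O(¬pay_taxes).
Premise 3, O(¬reboot_node → pay_taxes), contraposes to O(¬pay_taxes → reboot_node); with O(¬pay_taxes) we get O(reboot_node).
Premise 7, O(¬close_hatch → ¬reboot_node), contraposes to O(reboot_node → close_hatch); with O(reboot_node) we get O(close_hatch).
But premise 10 directly asserts O(¬close_hatch).
We now have both O(close_hatch) and O(¬close_hatch) — close_hatch is simultaneously obligatory and forbidden, violating the D-axiom.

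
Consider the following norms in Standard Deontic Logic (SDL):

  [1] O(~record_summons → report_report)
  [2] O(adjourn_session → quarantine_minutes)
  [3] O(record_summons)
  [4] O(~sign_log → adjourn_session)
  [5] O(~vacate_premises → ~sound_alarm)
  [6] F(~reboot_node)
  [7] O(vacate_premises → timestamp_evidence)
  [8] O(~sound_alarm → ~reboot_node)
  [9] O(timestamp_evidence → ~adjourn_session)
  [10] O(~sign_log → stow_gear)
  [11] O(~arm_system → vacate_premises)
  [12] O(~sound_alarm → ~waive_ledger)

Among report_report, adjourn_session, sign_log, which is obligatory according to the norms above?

F(~reboot_node) at premise 6 means O(reboot_node).
Premise 8 is O(~sound_alarm → ~reboot_node); contrapositively O(reboot_node → sound_alarm). Since O(reboot_node) holds, K gives O(sound_alarm).
Premise 5 is O(~vacate_premises → ~sound_alarm); contrapositively O(sound_alarm → vacate_premises). Since O(sound_alarm) holds, K gives O(vacate_premises).
With premise 7, O(vacate_premises → timestamp_evidence), the K-axiom yields O(timestamp_evidence).
From O(timestamp_evidence) and premise 9, O(timestamp_evidence → ~adjourn_session), we obtain O(~adjourn_session).
Premise 4, O(~sign_log → adjourn_session), contraposes to O(~adjourn_session → sign_log); with O(~adjourn_session) we get O(sign_log).
So O(sign_log) holds — sign_log is obligatory. None of the other listed options is made obligatory by any chain of premises.

sign_log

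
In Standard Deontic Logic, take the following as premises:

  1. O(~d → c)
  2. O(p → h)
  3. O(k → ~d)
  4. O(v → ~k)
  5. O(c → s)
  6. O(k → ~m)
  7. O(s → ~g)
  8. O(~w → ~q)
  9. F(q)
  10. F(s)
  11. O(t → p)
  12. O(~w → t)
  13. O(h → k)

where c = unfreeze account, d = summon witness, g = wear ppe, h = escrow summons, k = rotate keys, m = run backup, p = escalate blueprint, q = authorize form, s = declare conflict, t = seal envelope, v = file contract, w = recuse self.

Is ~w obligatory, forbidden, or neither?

Premise 10 is F(s), i.e. O(~s).
The contrapositive of premise 5 (O(c → s)) is O(~s → ~c), and O(~s) is already established, so O(~c).
The contrapositive of premise 1 (O(~d → c)) is O(~c → d), and O(~c) is already established, so O(d).
Premise 3, O(k → ~d), contraposes to O(d → ~k); with O(d) we get O(~k).
Premise 13 is O(h → k); contrapositively O(~k → ~h). Since O(~k) holds, K gives O(~h).
Premise 2 is O(p → h); contrapositively O(~h → ~p). Since O(~h) holds, K gives O(~p).
Premise 11 is O(t → p); contrapositively O(~p → ~t). Since O(~p) holds, K gives O(~t).
Premise 12 is O(~w → t); contrapositively O(~t → w). Since O(~t) holds, K gives O(w).
Premises 4, 6, 7, 8, 9 do not contribute to this derivation.
Thus O(w), which is F(~w): ~w is forbidden.

Forbidden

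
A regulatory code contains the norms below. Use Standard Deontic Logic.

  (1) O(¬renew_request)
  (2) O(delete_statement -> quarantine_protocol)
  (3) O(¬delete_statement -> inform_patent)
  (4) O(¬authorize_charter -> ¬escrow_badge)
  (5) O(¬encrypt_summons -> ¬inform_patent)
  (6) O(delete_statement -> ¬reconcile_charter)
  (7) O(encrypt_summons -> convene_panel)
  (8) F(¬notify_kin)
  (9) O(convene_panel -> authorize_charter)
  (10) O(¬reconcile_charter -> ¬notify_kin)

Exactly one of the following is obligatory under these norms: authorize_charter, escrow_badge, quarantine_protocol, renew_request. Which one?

Premise 8 is F(¬notify_kin), i.e. O(notify_kin).
Premise 10, O(¬reconcile_charter -> ¬notify_kin), contraposes to O(notify_kin -> reconcile_charter); with O(notify_kin) we get O(reconcile_charter).
The contrapositive of premise 6 (O(delete_statement -> ¬reconcile_charter)) is O(reconcile_charter -> ¬delete_statement), and O(reconcile_charter) is already established, so O(¬delete_statement).
Applying K to premise 3 (O(¬delete_statement -> inform_patent)) and O(¬delete_statement) yields O(inform_patent).
The contrapositive of premise 5 (O(¬encrypt_summons -> ¬inform_patent)) is O(inform_patent -> encrypt_summons), and O(inform_patent) is already established, so O(encrypt_summons).
Applying K to premise 7 (O(encrypt_summons -> convene_panel)) and O(encrypt_summons) yields O(convene_panel).
Premise 9 is O(convene_panel -> authorize_charter); since O(convene_panel), deontic closure gives O(authorize_charter).
So O(authorize_charter) holds — authorize_charter is obligatory. None of the other listed options is made obligatory by any chain of premises.

authorize_charter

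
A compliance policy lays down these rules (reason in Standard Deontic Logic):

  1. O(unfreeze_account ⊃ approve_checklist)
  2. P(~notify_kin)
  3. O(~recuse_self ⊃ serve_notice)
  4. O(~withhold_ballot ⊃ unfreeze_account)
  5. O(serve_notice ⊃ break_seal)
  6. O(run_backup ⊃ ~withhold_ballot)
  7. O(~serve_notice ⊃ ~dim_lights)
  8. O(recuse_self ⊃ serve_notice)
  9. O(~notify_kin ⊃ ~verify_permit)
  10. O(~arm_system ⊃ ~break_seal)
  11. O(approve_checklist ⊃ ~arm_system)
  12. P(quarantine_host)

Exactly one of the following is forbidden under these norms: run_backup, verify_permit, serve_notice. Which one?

run_backup

By case analysis on recuse_self: premise 8 gives O(recuse_self ⊃ serve_notice) and premise 3 gives O(~recuse_self ⊃ serve_notice), so O(serve_notice) either way.
Premise 5 is O(serve_notice ⊃ break_seal); since O(serve_notice), deontic closure gives O(break_seal).
Premise 10 is O(~arm_system ⊃ ~break_seal); contrapositively O(break_seal ⊃ arm_system). Since O(break_seal) holds, K gives O(arm_system).
Premise 11, O(approve_checklist ⊃ ~arm_system), contraposes to O(arm_system ⊃ ~approve_checklist); with O(arm_system) we get O(~approve_checklist).
Premise 1 is O(unfreeze_account ⊃ approve_checklist); contrapositively O(~approve_checklist ⊃ ~unfreeze_account). Since O(~approve_checklist) holds, K gives O(~unfreeze_account).
Premise 4, O(~withhold_ballot ⊃ unfreeze_account), contraposes to O(~unfreeze_account ⊃ withhold_ballot); with O(~unfreeze_account) we get O(withhold_ballot).
Premise 6, O(run_backup ⊃ ~withhold_ballot), contraposes to O(withhold_ballot ⊃ ~run_backup); with O(withhold_ballot) we get O(~run_backup).
So O(~run_backup) holds, i.e. run_backup is forbidden. None of the other listed options is forbidden under the premises.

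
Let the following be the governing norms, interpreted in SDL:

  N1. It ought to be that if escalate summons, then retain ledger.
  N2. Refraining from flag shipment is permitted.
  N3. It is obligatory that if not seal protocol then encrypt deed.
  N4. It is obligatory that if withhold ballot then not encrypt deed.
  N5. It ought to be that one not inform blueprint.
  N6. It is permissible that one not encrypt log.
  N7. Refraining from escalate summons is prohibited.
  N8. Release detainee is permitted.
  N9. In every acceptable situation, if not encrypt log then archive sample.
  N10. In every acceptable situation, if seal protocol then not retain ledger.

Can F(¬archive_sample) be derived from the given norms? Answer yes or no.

Premise 9 is O(¬encrypt_log → archive_sample), but O(¬encrypt_log) is not derivable from the premises (the permission P(¬encrypt_log) asserts only ¬O(encrypt_log), not O(¬encrypt_log)), so it does not yield O(archive_sample).
No other premise forces O(archive_sample). An ideal world satisfying every premise can still have ¬archive_sample true, so F(¬archive_sample) is not derivable.

No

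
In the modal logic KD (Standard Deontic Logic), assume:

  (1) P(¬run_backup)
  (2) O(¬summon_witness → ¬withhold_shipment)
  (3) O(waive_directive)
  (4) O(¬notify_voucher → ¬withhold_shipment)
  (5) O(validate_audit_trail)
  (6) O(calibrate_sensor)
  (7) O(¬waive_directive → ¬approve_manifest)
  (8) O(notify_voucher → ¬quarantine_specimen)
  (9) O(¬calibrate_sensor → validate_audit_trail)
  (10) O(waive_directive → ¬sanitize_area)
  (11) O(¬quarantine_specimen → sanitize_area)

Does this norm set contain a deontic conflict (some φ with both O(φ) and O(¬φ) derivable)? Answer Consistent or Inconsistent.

Consistent

Premise 9 is O(¬calibrate_sensor → validate_audit_trail); even if O(validate_audit_trail) held, inferring O(¬calibrate_sensor) would be affirming the consequent — invalid.
So O(¬calibrate_sensor) is not derivable, and the apparent clash with O(calibrate_sensor) does not arise.
A world satisfying every obligation exists (e.g. approve_manifest=false, calibrate_sensor=true, notify_voucher=false, quarantine_specimen=true, run_backup=false, sanitize_area=false, summon_witness=false, validate_audit_trail=true, waive_directive=true, withhold_shipment=false); no atom is both obligatory and forbidden, so the set is consistent.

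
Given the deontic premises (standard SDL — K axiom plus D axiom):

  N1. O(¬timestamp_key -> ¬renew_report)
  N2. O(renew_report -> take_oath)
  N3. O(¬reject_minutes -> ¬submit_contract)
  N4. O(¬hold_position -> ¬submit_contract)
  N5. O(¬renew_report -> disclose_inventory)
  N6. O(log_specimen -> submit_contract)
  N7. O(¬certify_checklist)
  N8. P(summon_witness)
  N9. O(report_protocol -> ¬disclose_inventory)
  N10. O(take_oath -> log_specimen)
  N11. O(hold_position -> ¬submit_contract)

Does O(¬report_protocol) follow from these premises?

Yes

Premises 4 and 11 are O(¬hold_position -> ¬submit_contract) and O(hold_position -> ¬submit_contract); every ideal world satisfies ¬hold_position or hold_position, so in either case ¬submit_contract holds — hence O(¬submit_contract).
Premise 6 is O(log_specimen -> submit_contract); contrapositively O(¬submit_contract -> ¬log_specimen). Since O(¬submit_contract) holds, K gives O(¬log_specimen).
Premise 10, O(take_oath -> log_specimen), contraposes to O(¬log_specimen -> ¬take_oath); with O(¬log_specimen) we get O(¬take_oath).
Premise 2, O(renew_report -> take_oath), contraposes to O(¬take_oath -> ¬renew_report); with O(¬take_oath) we get O(¬renew_report).
Premise 5 is O(¬renew_report -> disclose_inventory); since O(¬renew_report), deontic closure gives O(disclose_inventory).
Premise 9 is O(report_protocol -> ¬disclose_inventory); contrapositively O(disclose_inventory -> ¬report_protocol). Since O(disclose_inventory) holds, K gives O(¬report_protocol).
Premises 1, 3, 7, 8 do not contribute to this derivation.
So O(¬report_protocol) follows.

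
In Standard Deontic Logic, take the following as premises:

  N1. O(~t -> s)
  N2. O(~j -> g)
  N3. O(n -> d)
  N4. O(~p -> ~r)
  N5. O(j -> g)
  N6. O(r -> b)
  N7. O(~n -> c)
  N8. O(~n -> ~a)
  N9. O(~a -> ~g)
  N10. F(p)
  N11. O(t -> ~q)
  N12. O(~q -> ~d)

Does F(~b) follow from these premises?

Premise 6 is O(r -> b), but O(r) is not derivable from the premises, so it does not yield O(b).
No other premise forces O(b). An ideal world satisfying every premise can still have ~b true, so F(~b) is not derivable.

No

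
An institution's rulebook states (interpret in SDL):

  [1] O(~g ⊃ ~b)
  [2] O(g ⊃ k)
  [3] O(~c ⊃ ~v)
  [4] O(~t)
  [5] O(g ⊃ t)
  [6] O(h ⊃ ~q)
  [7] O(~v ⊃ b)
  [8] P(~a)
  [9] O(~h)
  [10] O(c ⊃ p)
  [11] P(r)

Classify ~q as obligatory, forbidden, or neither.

Premise 6 is O(h ⊃ ~q), but O(h) is not derivable from the premises, so it does not yield O(~q).
No premise or chain of K-axiom applications forces O(~q), and none forces O(q). So ~q is neither obligatory nor forbidden under these norms.

Neither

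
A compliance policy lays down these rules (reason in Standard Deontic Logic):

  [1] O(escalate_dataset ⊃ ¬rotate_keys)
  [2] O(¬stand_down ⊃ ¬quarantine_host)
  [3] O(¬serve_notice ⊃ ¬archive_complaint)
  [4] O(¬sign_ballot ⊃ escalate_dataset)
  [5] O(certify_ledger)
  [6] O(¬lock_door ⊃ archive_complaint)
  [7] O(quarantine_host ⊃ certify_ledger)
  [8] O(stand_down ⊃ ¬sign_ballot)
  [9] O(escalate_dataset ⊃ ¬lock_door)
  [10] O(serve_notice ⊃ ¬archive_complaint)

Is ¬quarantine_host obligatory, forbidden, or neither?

Premises 3 and 10 cover both cases: O(¬serve_notice ⊃ ¬archive_complaint) and O(serve_notice ⊃ ¬archive_complaint). Since ¬serve_notice ∨ serve_notice is a tautology, O(¬archive_complaint) follows.
Premise 6 is O(¬lock_door ⊃ archive_complaint); contrapositively O(¬archive_complaint ⊃ lock_door). Since O(¬archive_complaint) holds, K gives O(lock_door).
Premise 9, O(escalate_dataset ⊃ ¬lock_door), contraposes to O(lock_door ⊃ ¬escalate_dataset); with O(lock_door) we get O(¬escalate_dataset).
Premise 4 is O(¬sign_ballot ⊃ escalate_dataset); contrapositively O(¬escalate_dataset ⊃ sign_ballot). Since O(¬escalate_dataset) holds, K gives O(sign_ballot).
The contrapositive of premise 8 (O(stand_down ⊃ ¬sign_ballot)) is O(sign_ballot ⊃ ¬stand_down), and O(sign_ballot) is already established, so O(¬stand_down).
From O(¬stand_down) and premise 2, O(¬stand_down ⊃ ¬quarantine_host), we obtain O(¬quarantine_host).
Premises 1, 5, 7 do not contribute to this derivation.
Hence ¬quarantine_host is obligatory.

Obligatory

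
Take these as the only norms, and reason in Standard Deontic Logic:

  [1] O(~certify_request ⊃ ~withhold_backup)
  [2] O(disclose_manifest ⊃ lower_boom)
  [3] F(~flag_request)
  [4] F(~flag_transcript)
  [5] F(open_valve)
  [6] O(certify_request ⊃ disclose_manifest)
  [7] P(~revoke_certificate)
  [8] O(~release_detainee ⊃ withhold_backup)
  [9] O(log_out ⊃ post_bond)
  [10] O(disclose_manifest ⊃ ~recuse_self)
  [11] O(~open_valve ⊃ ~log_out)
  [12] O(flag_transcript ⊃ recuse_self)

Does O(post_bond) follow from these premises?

Premise 9 is O(log_out ⊃ post_bond), but O(log_out) is not derivable from the premises, so it does not yield O(post_bond).
No other premise forces O(post_bond). An ideal world satisfying every premise can still have post_bond false, so O(post_bond) is not derivable.

No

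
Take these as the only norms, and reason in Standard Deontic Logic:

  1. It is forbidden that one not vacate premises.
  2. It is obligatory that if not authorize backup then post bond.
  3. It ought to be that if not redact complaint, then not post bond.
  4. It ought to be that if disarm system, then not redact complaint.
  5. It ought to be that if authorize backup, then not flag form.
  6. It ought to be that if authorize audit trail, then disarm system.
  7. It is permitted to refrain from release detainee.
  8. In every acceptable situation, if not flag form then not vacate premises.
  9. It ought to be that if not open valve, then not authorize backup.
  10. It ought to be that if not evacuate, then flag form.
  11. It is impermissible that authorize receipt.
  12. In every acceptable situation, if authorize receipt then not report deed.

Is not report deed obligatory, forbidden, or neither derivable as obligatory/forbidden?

Neither

Premise 12 is O(authorize_receipt → ¬report_deed), but O(authorize_receipt) is not derivable from the premises, so it does not yield O(¬report_deed).
No premise or chain of K-axiom applications forces O(¬report_deed), and none forces O(report_deed). So ¬report_deed is neither obligatory nor forbidden under these norms.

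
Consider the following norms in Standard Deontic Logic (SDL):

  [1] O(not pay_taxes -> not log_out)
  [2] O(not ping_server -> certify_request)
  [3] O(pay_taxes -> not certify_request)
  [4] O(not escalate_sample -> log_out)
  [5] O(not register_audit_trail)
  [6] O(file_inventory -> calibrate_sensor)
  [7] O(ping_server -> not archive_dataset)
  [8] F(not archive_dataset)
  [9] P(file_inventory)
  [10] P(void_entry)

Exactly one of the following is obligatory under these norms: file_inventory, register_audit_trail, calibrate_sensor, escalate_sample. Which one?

F(not archive_dataset) at premise 8 means O(archive_dataset).
Premise 7, O(ping_server -> not archive_dataset), contraposes to O(archive_dataset -> not ping_server); with O(archive_dataset) we get O(not ping_server).
Premise 2 is O(not ping_server -> certify_request); since O(not ping_server), deontic closure gives O(certify_request).
Premise 3 is O(pay_taxes -> not certify_request); contrapositively O(certify_request -> not pay_taxes). Since O(certify_request) holds, K gives O(not pay_taxes).
Premise 1 is O(not pay_taxes -> not log_out); since O(not pay_taxes), deontic closure gives O(not log_out).
Premise 4, O(not escalate_sample -> log_out), contraposes to O(not log_out -> escalate_sample); with O(not log_out) we get O(escalate_sample).
So O(escalate_sample) holds — escalate_sample is obligatory. None of the other listed options is made obligatory by any chain of premises.

escalate_sample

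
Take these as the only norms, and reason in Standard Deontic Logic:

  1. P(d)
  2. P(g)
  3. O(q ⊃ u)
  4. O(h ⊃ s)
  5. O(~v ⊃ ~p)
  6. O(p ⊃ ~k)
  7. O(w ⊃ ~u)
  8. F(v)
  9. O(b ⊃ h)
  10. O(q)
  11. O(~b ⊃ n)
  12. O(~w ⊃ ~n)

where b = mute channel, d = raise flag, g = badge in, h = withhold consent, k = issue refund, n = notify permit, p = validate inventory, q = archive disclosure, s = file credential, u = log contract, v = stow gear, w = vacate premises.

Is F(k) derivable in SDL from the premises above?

Premise 6 is O(p ⊃ ~k), but O(p) is not derivable from the premises, so it does not yield O(~k).
No other premise forces O(~k). An ideal world satisfying every premise can still have k true, so F(k) is not derivable.

No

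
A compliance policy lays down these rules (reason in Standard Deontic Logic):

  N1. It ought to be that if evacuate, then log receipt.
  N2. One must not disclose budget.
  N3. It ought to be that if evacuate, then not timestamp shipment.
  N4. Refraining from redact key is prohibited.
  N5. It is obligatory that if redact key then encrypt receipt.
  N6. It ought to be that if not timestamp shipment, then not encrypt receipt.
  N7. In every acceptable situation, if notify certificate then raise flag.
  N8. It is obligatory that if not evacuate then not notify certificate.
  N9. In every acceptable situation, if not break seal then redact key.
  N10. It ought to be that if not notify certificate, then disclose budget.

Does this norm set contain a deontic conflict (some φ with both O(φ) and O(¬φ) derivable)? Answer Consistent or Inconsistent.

Inconsistent

F(¬redact_key) at premise 4 means O(redact_key).
Premise 5 is O(redact_key → encrypt_receipt); since O(redact_key), deontic closure gives O(encrypt_receipt).
The contrapositive of premise 6 (O(¬timestamp_shipment → ¬encrypt_receipt)) is O(encrypt_receipt → timestamp_shipment), and O(encrypt_receipt) is already established, so O(timestamp_shipment).
The contrapositive of premise 3 (O(evacuate → ¬timestamp_shipment)) is O(timestamp_shipment → ¬evacuate), and O(timestamp_shipment) is already established, so O(¬evacuate).
Premise 8 is O(¬evacuate → ¬notify_certificate); since O(¬evacuate), deontic closure gives O(¬notify_certificate).
Applying K to premise 10 (O(¬notify_certificate → disclose_budget)) and O(¬notify_certificate) yields O(disclose_budget).
However, F(disclose_budget) at premise 2 amounts to O(¬disclose_budget).
We now have both O(disclose_budget) and O(¬disclose_budget) — disclose_budget is simultaneously obligatory and forbidden, violating the D-axiom.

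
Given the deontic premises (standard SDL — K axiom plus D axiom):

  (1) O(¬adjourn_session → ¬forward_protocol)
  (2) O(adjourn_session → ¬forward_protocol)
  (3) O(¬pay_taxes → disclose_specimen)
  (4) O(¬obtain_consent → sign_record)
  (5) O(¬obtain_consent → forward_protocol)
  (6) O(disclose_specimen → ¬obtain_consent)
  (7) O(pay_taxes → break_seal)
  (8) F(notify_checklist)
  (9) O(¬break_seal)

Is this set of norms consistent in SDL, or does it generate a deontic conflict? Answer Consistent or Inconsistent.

Inconsistent

Premises 1 and 2 cover both cases: O(¬adjourn_session → ¬forward_protocol) and O(adjourn_session → ¬forward_protocol). Since ¬adjourn_session ∨ adjourn_session is a tautology, O(¬forward_protocol) follows.
The contrapositive of premise 5 (O(¬obtain_consent → forward_protocol)) is O(¬forward_protocol → obtain_consent), and O(¬forward_protocol) is already established, so O(obtain_consent).
The contrapositive of premise 6 (O(disclose_specimen → ¬obtain_consent)) is O(obtain_consent → ¬disclose_specimen), and O(obtain_consent) is already established, so O(¬disclose_specimen).
Premise 3, O(¬pay_taxes → disclose_specimen), contraposes to O(¬disclose_specimen → pay_taxes); with O(¬disclose_specimen) we get O(pay_taxes).
From O(pay_taxes) and premise 7, O(pay_taxes → break_seal), we obtain O(break_seal).
But premise 9 directly asserts O(¬break_seal).
We now have both O(break_seal) and O(¬break_seal) — break_seal is simultaneously obligatory and forbidden, violating the D-axiom.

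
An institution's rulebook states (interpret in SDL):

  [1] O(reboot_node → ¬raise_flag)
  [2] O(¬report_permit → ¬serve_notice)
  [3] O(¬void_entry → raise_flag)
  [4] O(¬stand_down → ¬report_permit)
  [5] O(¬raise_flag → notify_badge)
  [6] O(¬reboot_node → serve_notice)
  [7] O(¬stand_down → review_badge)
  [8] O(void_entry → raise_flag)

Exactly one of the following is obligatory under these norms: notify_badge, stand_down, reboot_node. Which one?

stand_down

By case analysis on void_entry: premise 8 gives O(void_entry → raise_flag) and premise 3 gives O(¬void_entry → raise_flag), so O(raise_flag) either way.
Premise 1, O(reboot_node → ¬raise_flag), contraposes to O(raise_flag → ¬reboot_node); with O(raise_flag) we get O(¬reboot_node).
With premise 6, O(¬reboot_node → serve_notice), the K-axiom yields O(serve_notice).
Premise 2, O(¬report_permit → ¬serve_notice), contraposes to O(serve_notice → report_permit); with O(serve_notice) we get O(report_permit).
Premise 4, O(¬stand_down → ¬report_permit), contraposes to O(report_permit → stand_down); with O(report_permit) we get O(stand_down).
So O(stand_down) holds — stand_down is obligatory. None of the other listed options is made obligatory by any chain of premises.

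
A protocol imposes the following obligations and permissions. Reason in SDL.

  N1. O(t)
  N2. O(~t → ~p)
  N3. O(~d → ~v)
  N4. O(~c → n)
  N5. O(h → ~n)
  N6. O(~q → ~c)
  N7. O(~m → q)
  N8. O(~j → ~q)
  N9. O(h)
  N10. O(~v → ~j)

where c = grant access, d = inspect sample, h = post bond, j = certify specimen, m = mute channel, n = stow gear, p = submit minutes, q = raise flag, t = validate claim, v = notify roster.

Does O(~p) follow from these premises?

Premise 2 is O(~t → ~p), but O(~t) is not derivable from the premises, so it does not yield O(~p).
No other premise forces O(~p). An ideal world satisfying every premise can still have ~p false, so O(~p) is not derivable.

No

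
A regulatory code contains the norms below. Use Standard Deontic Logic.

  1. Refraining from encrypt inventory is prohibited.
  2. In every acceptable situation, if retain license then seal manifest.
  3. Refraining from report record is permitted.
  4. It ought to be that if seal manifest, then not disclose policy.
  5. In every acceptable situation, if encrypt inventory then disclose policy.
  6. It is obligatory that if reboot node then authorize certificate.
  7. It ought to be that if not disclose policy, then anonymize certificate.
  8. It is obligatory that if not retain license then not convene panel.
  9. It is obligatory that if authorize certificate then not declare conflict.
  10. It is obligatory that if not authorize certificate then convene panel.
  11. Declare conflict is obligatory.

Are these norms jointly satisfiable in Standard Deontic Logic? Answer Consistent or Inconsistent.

Inconsistent

Premise 1, F(¬encrypt_inventory), is equivalent to O(encrypt_inventory).
From O(encrypt_inventory) and premise 5, O(encrypt_inventory → disclose_policy), we obtain O(disclose_policy).
Premise 4 is O(seal_manifest → ¬disclose_policy); contrapositively O(disclose_policy → ¬seal_manifest). Since O(disclose_policy) holds, K gives O(¬seal_manifest).
Premise 2 is O(retain_license → seal_manifest); contrapositively O(¬seal_manifest → ¬retain_license). Since O(¬seal_manifest) holds, K gives O(¬retain_license).
Applying K to premise 8 (O(¬retain_license → ¬convene_panel)) and O(¬retain_license) yields O(¬convene_panel).
Premise 10 is O(¬authorize_certificate → convene_panel); contrapositively O(¬convene_panel → authorize_certificate). Since O(¬convene_panel) holds, K gives O(authorize_certificate).
Applying K to premise 9 (O(authorize_certificate → ¬declare_conflict)) and O(authorize_certificate) yields O(¬declare_conflict).
However, premise 11 gives O(declare_conflict).
We now have both O(¬declare_conflict) and O(declare_conflict) — declare_conflict is simultaneously obligatory and forbidden, violating the D-axiom.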